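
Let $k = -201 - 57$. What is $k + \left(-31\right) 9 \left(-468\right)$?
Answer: $130314$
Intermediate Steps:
$k = -258$ ($k = -201 - 57 = -258$)
$k + \left(-31\right) 9 \left(-468\right) = -258 + \left(-31\right) 9 \left(-468\right) = -258 - -130572 = -258 + 130572 = 130314$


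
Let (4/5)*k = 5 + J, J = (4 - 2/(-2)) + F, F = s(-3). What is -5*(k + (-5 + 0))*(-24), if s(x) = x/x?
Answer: 1050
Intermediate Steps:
s(x) = 1
F = 1
J = 6 (J = (4 - 2/(-2)) + 1 = (4 - 2*(-½)) + 1 = (4 + 1) + 1 = 5 + 1 = 6)
k = 55/4 (k = 5*(5 + 6)/4 = (5/4)*11 = 55/4 ≈ 13.750)
-5*(k + (-5 + 0))*(-24) = -5*(55/4 + (-5 + 0))*(-24) = -5*(55/4 - 5)*(-24) = -5*35/4*(-24) = -175/4*(-24) = 1050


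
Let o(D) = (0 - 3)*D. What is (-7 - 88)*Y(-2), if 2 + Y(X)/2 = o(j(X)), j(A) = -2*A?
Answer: 2660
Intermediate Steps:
o(D) = -3*D
Y(X) = -4 + 12*X (Y(X) = -4 + 2*(-(-6)*X) = -4 + 2*(6*X) = -4 + 12*X)
(-7 - 88)*Y(-2) = (-7 - 88)*(-4 + 12*(-2)) = -95*(-4 - 24) = -95*(-28) = 2660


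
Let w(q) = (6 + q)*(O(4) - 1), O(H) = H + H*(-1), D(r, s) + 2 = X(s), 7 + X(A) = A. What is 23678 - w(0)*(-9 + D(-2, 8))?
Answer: 23618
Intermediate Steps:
X(A) = -7 + A
D(r, s) = -9 + s (D(r, s) = -2 + (-7 + s) = -9 + s)
O(H) = 0 (O(H) = H - H = 0)
w(q) = -6 - q (w(q) = (6 + q)*(0 - 1) = (6 + q)*(-1) = -6 - q)
23678 - w(0)*(-9 + D(-2, 8)) = 23678 - (-6 - 1*0)*(-9 + (-9 + 8)) = 23678 - (-6 + 0)*(-9 - 1) = 23678 - (-6)*(-10) = 23678 - 1*60 = 23678 - 60 = 23618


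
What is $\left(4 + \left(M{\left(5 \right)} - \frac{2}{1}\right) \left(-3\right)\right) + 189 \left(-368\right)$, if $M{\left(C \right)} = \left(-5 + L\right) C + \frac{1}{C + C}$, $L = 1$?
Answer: $- \frac{694823}{10} \approx -69482.0$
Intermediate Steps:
$M{\left(C \right)} = \frac{1}{2 C} - 4 C$ ($M{\left(C \right)} = \left(-5 + 1\right) C + \frac{1}{C + C} = - 4 C + \frac{1}{2 C} = \frac{1}{2 C} - 4 C$)
$\left(4 + \left(M{\left(5 \right)} - \frac{2}{1}\right) \left(-3\right)\right) + 189 \left(-368\right) = \left(4 + \left(\left(\frac{1}{2 \cdot 5} - 20\right) - \frac{2}{1}\right) \left(-3\right)\right) + 189 \left(-368\right) = \left(4 + \left(\left(\frac{1}{2} \cdot \frac{1}{5} - 20\right) - 2\right) \left(-3\right)\right) - 69552 = \left(4 + \left(\left(\frac{1}{10} - 20\right) - 2\right) \left(-3\right)\right) - 69552 = \left(4 + \left(- \frac{199}{10} - 2\right) \left(-3\right)\right) - 69552 = \left(4 - - \frac{657}{10}\right) - 69552 = \left(4 + \frac{657}{10}\right) - 69552 = \frac{697}{10} - 69552 = - \frac{694823}{10}$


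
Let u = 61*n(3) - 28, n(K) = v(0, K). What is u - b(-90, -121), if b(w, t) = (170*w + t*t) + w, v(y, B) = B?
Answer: 904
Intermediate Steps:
n(K) = K
b(w, t) = t**2 + 171*w (b(w, t) = (170*w + t**2) + w = (t**2 + 170*w) + w = t**2 + 171*w)
u = 155 (u = 61*3 - 28 = 183 - 28 = 155)
u - b(-90, -121) = 155 - ((-121)**2 + 171*(-90)) = 155 - (14641 - 15390) = 155 - 1*(-749) = 155 + 749 = 904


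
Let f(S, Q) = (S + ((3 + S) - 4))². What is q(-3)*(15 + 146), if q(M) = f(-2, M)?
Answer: 4025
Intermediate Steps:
f(S, Q) = (-1 + 2*S)² (f(S, Q) = (S + (-1 + S))² = (-1 + 2*S)²)
q(M) = 25 (q(M) = (-1 + 2*(-2))² = (-1 - 4)² = (-5)² = 25)
q(-3)*(15 + 146) = 25*(15 + 146) = 25*161 = 4025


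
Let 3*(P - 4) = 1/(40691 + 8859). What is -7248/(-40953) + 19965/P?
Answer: 40514836815766/8116898251 ≈ 4991.4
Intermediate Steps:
P = 594601/148650 (P = 4 + 1/(3*(40691 + 8859)) = 4 + (⅓)/49550 = 4 + (⅓)*(1/49550) = 4 + 1/148650 = 594601/148650 ≈ 4.0000)
-7248/(-40953) + 19965/P = -7248/(-40953) + 19965/(594601/148650) = -7248*(-1/40953) + 19965*(148650/594601) = 2416/13651 + 2967797250/594601 = 40514836815766/8116898251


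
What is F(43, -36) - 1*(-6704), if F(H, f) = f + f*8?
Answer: 6380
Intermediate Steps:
F(H, f) = 9*f (F(H, f) = f + 8*f = 9*f)
F(43, -36) - 1*(-6704) = 9*(-36) - 1*(-6704) = -324 + 6704 = 6380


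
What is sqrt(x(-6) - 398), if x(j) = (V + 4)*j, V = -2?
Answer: I*sqrt(410) ≈ 20.248*I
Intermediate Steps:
x(j) = 2*j (x(j) = (-2 + 4)*j = 2*j)
sqrt(x(-6) - 398) = sqrt(2*(-6) - 398) = sqrt(-12 - 398) = sqrt(-410) = I*sqrt(410)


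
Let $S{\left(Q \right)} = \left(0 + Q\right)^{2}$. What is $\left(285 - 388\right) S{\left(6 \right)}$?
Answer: $-3708$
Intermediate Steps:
$S{\left(Q \right)} = Q^{2}$
$\left(285 - 388\right) S{\left(6 \right)} = \left(285 - 388\right) 6^{2} = \left(-103\right) 36 = -3708$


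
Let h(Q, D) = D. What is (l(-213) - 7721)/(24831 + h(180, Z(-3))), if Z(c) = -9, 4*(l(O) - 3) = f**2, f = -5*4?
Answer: -3809/12411 ≈ -0.30691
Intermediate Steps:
f = -20
l(O) = 103 (l(O) = 3 + (1/4)*(-20)**2 = 3 + (1/4)*400 = 3 + 100 = 103)
(l(-213) - 7721)/(24831 + h(180, Z(-3))) = (103 - 7721)/(24831 - 9) = -7618/24822 = -7618*1/24822 = -3809/12411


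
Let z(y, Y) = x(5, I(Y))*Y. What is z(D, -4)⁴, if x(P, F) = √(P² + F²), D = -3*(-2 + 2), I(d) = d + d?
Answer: 2027776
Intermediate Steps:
I(d) = 2*d
D = 0 (D = -3*0 = 0)
x(P, F) = √(F² + P²)
z(y, Y) = Y*√(25 + 4*Y²) (z(y, Y) = √((2*Y)² + 5²)*Y = √(4*Y² + 25)*Y = √(25 + 4*Y²)*Y = Y*√(25 + 4*Y²))
z(D, -4)⁴ = (-4*√(25 + 4*(-4)²))⁴ = (-4*√(25 + 4*16))⁴ = (-4*√(25 + 64))⁴ = (-4*√89)⁴ = 2027776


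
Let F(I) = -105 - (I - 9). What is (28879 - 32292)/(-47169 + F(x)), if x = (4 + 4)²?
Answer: 3413/47329 ≈ 0.072112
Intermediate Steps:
x = 64 (x = 8² = 64)
F(I) = -96 - I (F(I) = -105 - (-9 + I) = -105 + (9 - I) = -96 - I)
(28879 - 32292)/(-47169 + F(x)) = (28879 - 32292)/(-47169 + (-96 - 1*64)) = -3413/(-47169 + (-96 - 64)) = -3413/(-47169 - 160) = -3413/(-47329) = -3413*(-1/47329) = 3413/47329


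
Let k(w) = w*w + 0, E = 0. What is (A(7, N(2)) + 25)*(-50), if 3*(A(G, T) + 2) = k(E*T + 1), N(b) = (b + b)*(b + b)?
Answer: -3500/3 ≈ -1166.7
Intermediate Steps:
N(b) = 4*b² (N(b) = (2*b)*(2*b) = 4*b²)
k(w) = w² (k(w) = w² + 0 = w²)
A(G, T) = -5/3 (A(G, T) = -2 + (0*T + 1)²/3 = -2 + (0 + 1)²/3 = -2 + (⅓)*1² = -2 + (⅓)*1 = -2 + ⅓ = -5/3)
(A(7, N(2)) + 25)*(-50) = (-5/3 + 25)*(-50) = (70/3)*(-50) = -3500/3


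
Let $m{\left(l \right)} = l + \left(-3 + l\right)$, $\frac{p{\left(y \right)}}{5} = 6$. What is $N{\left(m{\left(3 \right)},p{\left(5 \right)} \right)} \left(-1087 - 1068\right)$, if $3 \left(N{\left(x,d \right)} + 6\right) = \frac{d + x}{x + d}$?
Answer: $\frac{36635}{3} \approx 12212.0$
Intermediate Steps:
$p{\left(y \right)} = 30$ ($p{\left(y \right)} = 5 \cdot 6 = 30$)
$m{\left(l \right)} = -3 + 2 l$
$N{\left(x,d \right)} = - \frac{17}{3}$ ($N{\left(x,d \right)} = -6 + \frac{\left(d + x\right) \frac{1}{x + d}}{3} = -6 + \frac{\left(d + x\right) \frac{1}{d + x}}{3} = -6 + \frac{1}{3} \cdot 1 = -6 + \frac{1}{3} = - \frac{17}{3}$)
$N{\left(m{\left(3 \right)},p{\left(5 \right)} \right)} \left(-1087 - 1068\right) = - \frac{17 \left(-1087 - 1068\right)}{3} = \left(- \frac{17}{3}\right) \left(-2155\right) = \frac{36635}{3}$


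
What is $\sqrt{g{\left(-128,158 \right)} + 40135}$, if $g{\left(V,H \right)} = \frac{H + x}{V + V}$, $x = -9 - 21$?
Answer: $\frac{\sqrt{160538}}{2} \approx 200.34$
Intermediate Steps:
$x = -30$
$g{\left(V,H \right)} = \frac{-30 + H}{2 V}$ ($g{\left(V,H \right)} = \frac{H - 30}{V + V} = \frac{-30 + H}{2 V}$)
$\sqrt{g{\left(-128,158 \right)} + 40135} = \sqrt{\frac{-30 + 158}{2 \left(-128\right)} + 40135} = \sqrt{\frac{1}{2} \left(- \frac{1}{128}\right) 128 + 40135} = \sqrt{- \frac{1}{2} + 40135} = \sqrt{\frac{80269}{2}} = \frac{\sqrt{160538}}{2}$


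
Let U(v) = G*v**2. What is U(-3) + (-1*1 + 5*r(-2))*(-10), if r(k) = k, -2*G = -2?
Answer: 119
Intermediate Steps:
G = 1 (G = -1/2*(-2) = 1)
U(v) = v**2 (U(v) = 1*v**2 = v**2)
U(-3) + (-1*1 + 5*r(-2))*(-10) = (-3)**2 + (-1*1 + 5*(-2))*(-10) = 9 + (-1 - 10)*(-10) = 9 - 11*(-10) = 9 + 110 = 119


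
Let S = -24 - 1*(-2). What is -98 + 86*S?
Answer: -1990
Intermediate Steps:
S = -22 (S = -24 + 2 = -22)
-98 + 86*S = -98 + 86*(-22) = -98 - 1892 = -1990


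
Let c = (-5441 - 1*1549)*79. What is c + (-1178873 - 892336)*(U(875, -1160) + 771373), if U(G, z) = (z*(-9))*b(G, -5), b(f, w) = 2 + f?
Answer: -20561416311087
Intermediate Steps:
c = -552210 (c = (-5441 - 1549)*79 = -6990*79 = -552210)
U(G, z) = -9*z*(2 + G) (U(G, z) = (z*(-9))*(2 + G) = (-9*z)*(2 + G) = -9*z*(2 + G))
c + (-1178873 - 892336)*(U(875, -1160) + 771373) = -552210 + (-1178873 - 892336)*(-9*(-1160)*(2 + 875) + 771373) = -552210 - 2071209*(-9*(-1160)*877 + 771373) = -552210 - 2071209*(9155880 + 771373) = -552210 - 2071209*9927253 = -552210 - 20561415758877 = -20561416311087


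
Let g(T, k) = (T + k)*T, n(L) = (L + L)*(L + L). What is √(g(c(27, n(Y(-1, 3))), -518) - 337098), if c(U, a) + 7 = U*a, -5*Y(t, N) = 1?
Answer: 3*I*√23312679/25 ≈ 579.4*I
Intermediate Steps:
Y(t, N) = -⅕ (Y(t, N) = -⅕*1 = -⅕)
n(L) = 4*L² (n(L) = (2*L)*(2*L) = 4*L²)
c(U, a) = -7 + U*a
g(T, k) = T*(T + k)
√(g(c(27, n(Y(-1, 3))), -518) - 337098) = √((-7 + 27*(4*(-⅕)²))*((-7 + 27*(4*(-⅕)²)) - 518) - 337098) = √((-7 + 27*(4*(1/25)))*((-7 + 27*(4*(1/25))) - 518) - 337098) = √((-7 + 27*(4/25))*((-7 + 27*(4/25)) - 518) - 337098) = √((-7 + 108/25)*((-7 + 108/25) - 518) - 337098) = √(-67*(-67/25 - 518)/25 - 337098) = √(-67/25*(-13017/25) - 337098) = √(872139/625 - 337098) = √(-209814111/625) = 3*I*√23312679/25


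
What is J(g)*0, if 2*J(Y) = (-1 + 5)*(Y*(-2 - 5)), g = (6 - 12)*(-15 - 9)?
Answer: 0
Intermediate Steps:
g = 144 (g = -6*(-24) = 144)
J(Y) = -14*Y (J(Y) = ((-1 + 5)*(Y*(-2 - 5)))/2 = (4*(Y*(-7)))/2 = (4*(-7*Y))/2 = (-28*Y)/2 = -14*Y)
J(g)*0 = -14*144*0 = -2016*0 = 0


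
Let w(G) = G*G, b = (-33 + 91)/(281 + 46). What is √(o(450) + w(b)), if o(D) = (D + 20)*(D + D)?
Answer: 2*√11307742591/327 ≈ 650.38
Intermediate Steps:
o(D) = 2*D*(20 + D) (o(D) = (20 + D)*(2*D) = 2*D*(20 + D))
b = 58/327 ≈ 0.17737
w(G) = G²
√(o(450) + w(b)) = √(2*450*(20 + 450) + (58/327)²) = √(2*450*470 + 3364/106929) = √(423000 + 3364/106929) = √(45230970364/106929) = 2*√11307742591/327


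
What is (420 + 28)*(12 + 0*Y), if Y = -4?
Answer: 5376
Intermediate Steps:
(420 + 28)*(12 + 0*Y) = (420 + 28)*(12 + 0*(-4)) = 448*(12 + 0) = 448*12 = 5376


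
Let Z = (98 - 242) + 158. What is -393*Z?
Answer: -5502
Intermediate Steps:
Z = 14 (Z = -144 + 158 = 14)
-393*Z = -393*14 = -5502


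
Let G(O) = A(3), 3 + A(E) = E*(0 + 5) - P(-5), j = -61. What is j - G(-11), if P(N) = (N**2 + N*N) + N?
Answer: -28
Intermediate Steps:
P(N) = N + 2*N**2 (P(N) = (N**2 + N**2) + N = 2*N**2 + N = N + 2*N**2)
A(E) = -48 + 5*E (A(E) = -3 + (E*(0 + 5) - (-5)*(1 + 2*(-5))) = -3 + (E*5 - (-5)*(1 - 10)) = -3 + (5*E - (-5)*(-9)) = -3 + (5*E - 1*45) = -3 + (5*E - 45) = -3 + (-45 + 5*E) = -48 + 5*E)
G(O) = -33 (G(O) = -48 + 5*3 = -48 + 15 = -33)
j - G(-11) = -61 - 1*(-33) = -61 + 33 = -28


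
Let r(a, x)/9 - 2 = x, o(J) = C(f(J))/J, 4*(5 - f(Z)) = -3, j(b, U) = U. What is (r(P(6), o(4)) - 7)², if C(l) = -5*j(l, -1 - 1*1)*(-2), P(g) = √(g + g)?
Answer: 1156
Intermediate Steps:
P(g) = √2*√g (P(g) = √(2*g) = √2*√g)
f(Z) = 23/4 (f(Z) = 5 - ¼*(-3) = 5 + ¾ = 23/4)
C(l) = -20 (C(l) = -5*(-1 - 1*1)*(-2) = -5*(-1 - 1)*(-2) = -5*(-2)*(-2) = 10*(-2) = -20)
o(J) = -20/J
r(a, x) = 18 + 9*x
(r(P(6), o(4)) - 7)² = ((18 + 9*(-20/4)) - 7)² = ((18 + 9*(-20*¼)) - 7)² = ((18 + 9*(-5)) - 7)² = ((18 - 45) - 7)² = (-27 - 7)² = (-34)² = 1156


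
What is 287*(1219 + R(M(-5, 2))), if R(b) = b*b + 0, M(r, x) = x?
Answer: 351001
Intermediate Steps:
R(b) = b² (R(b) = b² + 0 = b²)
287*(1219 + R(M(-5, 2))) = 287*(1219 + 2²) = 287*(1219 + 4) = 287*1223 = 351001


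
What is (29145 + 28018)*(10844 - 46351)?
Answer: -2029686641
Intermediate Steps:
(29145 + 28018)*(10844 - 46351) = 57163*(-35507) = -2029686641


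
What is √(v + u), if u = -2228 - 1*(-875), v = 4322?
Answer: √2969 ≈ 54.489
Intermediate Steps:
u = -1353 (u = -2228 + 875 = -1353)
√(v + u) = √(4322 - 1353) = √2969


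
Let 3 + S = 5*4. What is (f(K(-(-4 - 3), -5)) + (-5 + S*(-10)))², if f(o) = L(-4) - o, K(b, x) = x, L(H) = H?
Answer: 30276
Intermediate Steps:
S = 17 (S = -3 + 5*4 = -3 + 20 = 17)
f(o) = -4 - o
(f(K(-(-4 - 3), -5)) + (-5 + S*(-10)))² = ((-4 - 1*(-5)) + (-5 + 17*(-10)))² = ((-4 + 5) + (-5 - 170))² = (1 - 175)² = (-174)² = 30276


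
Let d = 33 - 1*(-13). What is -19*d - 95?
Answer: -969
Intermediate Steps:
d = 46 (d = 33 + 13 = 46)
-19*d - 95 = -19*46 - 95 = -874 - 95 = -969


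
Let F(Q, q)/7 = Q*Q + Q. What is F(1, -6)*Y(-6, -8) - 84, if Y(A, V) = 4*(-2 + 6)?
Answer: 140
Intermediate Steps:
Y(A, V) = 16 (Y(A, V) = 4*4 = 16)
F(Q, q) = 7*Q + 7*Q**2 (F(Q, q) = 7*(Q*Q + Q) = 7*(Q**2 + Q) = 7*(Q + Q**2) = 7*Q + 7*Q**2)
F(1, -6)*Y(-6, -8) - 84 = (7*1*(1 + 1))*16 - 84 = (7*1*2)*16 - 84 = 14*16 - 84 = 224 - 84 = 140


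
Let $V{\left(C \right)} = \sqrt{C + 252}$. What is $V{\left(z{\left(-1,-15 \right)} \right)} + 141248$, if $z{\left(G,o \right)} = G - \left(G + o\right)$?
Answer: $141248 + \sqrt{267} \approx 1.4126 \cdot 10^{5}$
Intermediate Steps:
$z{\left(G,o \right)} = - o$ ($z{\left(G,o \right)} = G - \left(G + o\right) = - o$)
$V{\left(C \right)} = \sqrt{252 + C}$
$V{\left(z{\left(-1,-15 \right)} \right)} + 141248 = \sqrt{252 - -15} + 141248 = \sqrt{252 + 15} + 141248 = \sqrt{267} + 141248 = 141248 + \sqrt{267}$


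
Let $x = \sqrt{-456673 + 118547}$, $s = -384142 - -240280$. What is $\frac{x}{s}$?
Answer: $- \frac{i \sqrt{338126}}{143862} \approx - 0.004042 i$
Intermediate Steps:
$s = -143862$ ($s = -384142 + 240280 = -143862$)
$x = i \sqrt{338126}$ ($x = \sqrt{-338126} = i \sqrt{338126} \approx 581.49 i$)
$\frac{x}{s} = \frac{i \sqrt{338126}}{-143862} = i \sqrt{338126} \left(- \frac{1}{143862}\right) = - \frac{i \sqrt{338126}}{143862}$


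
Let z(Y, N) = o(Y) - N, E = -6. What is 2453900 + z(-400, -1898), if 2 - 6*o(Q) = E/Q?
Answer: 2946957997/1200 ≈ 2.4558e+6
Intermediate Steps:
o(Q) = ⅓ + 1/Q (o(Q) = ⅓ - (-1)/Q = ⅓ + 1/Q)
z(Y, N) = -N + (3 + Y)/(3*Y) (z(Y, N) = (3 + Y)/(3*Y) - N = -N + (3 + Y)/(3*Y))
2453900 + z(-400, -1898) = 2453900 + (⅓ + 1/(-400) - 1*(-1898)) = 2453900 + (⅓ - 1/400 + 1898) = 2453900 + 2277997/1200 = 2946957997/1200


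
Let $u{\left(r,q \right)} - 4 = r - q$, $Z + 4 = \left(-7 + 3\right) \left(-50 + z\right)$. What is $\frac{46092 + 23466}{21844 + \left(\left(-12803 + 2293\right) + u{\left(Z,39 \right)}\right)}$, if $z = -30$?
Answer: $\frac{69558}{11615} \approx 5.9886$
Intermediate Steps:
$Z = 316$ ($Z = -4 + \left(-7 + 3\right) \left(-50 - 30\right) = -4 - -320 = -4 + 320 = 316$)
$u{\left(r,q \right)} = 4 + r - q$ ($u{\left(r,q \right)} = 4 - \left(q - r\right) = 4 + r - q$)
$\frac{46092 + 23466}{21844 + \left(\left(-12803 + 2293\right) + u{\left(Z,39 \right)}\right)} = \frac{46092 + 23466}{21844 + \left(\left(-12803 + 2293\right) + \left(4 + 316 - 39\right)\right)} = \frac{69558}{21844 + \left(-10510 + \left(4 + 316 - 39\right)\right)} = \frac{69558}{21844 + \left(-10510 + 281\right)} = \frac{69558}{21844 - 10229} = \frac{69558}{11615}$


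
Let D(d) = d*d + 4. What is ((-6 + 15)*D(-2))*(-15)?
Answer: -1080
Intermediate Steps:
D(d) = 4 + d² (D(d) = d² + 4 = 4 + d²)
((-6 + 15)*D(-2))*(-15) = ((-6 + 15)*(4 + (-2)²))*(-15) = (9*(4 + 4))*(-15) = (9*8)*(-15) = 72*(-15) = -1080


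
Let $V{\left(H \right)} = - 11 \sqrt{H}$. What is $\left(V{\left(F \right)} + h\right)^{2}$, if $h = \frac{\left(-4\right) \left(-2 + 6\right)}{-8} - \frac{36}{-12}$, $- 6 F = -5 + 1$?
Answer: $\frac{317}{3} - \frac{110 \sqrt{6}}{3} \approx 15.852$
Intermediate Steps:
$F = \frac{2}{3}$ ($F = - \frac{-5 + 1}{6} = \left(- \frac{1}{6}\right) \left(-4\right) = \frac{2}{3} \approx 0.66667$)
$h = 5$ ($h = \left(-4\right) 4 \left(- \frac{1}{8}\right) - -3 = \left(-16\right) \left(- \frac{1}{8}\right) + 3 = 2 + 3 = 5$)
$\left(V{\left(F \right)} + h\right)^{2} = \left(- 11 \sqrt{\frac{2}{3}} + 5\right)^{2} = \left(- 11 \frac{\sqrt{6}}{3} + 5\right)^{2} = \left(- \frac{11 \sqrt{6}}{3} + 5\right)^{2} = \left(5 - \frac{11 \sqrt{6}}{3}\right)^{2}$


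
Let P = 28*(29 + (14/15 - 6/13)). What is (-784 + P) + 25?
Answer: 12911/195 ≈ 66.210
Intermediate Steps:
P = 160916/195 (P = 28*(29 + (14*(1/15) - 6*1/13)) = 28*(29 + (14/15 - 6/13)) = 28*(29 + 92/195) = 28*(5747/195) = 160916/195 ≈ 825.21)
(-784 + P) + 25 = (-784 + 160916/195) + 25 = 8036/195 + 25 = 12911/195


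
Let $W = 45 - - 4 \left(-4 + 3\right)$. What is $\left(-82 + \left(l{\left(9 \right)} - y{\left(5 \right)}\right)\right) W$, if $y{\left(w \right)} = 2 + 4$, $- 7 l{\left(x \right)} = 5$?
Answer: $- \frac{25461}{7} \approx -3637.3$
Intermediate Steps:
$l{\left(x \right)} = - \frac{5}{7}$ ($l{\left(x \right)} = \left(- \frac{1}{7}\right) 5 = - \frac{5}{7}$)
$y{\left(w \right)} = 6$
$W = 41$ ($W = 45 - \left(-4\right) \left(-1\right) = 45 - 4 = 41$)
$\left(-82 + \left(l{\left(9 \right)} - y{\left(5 \right)}\right)\right) W = \left(-82 - \frac{47}{7}\right) 41 = \left(- \frac{621}{7}\right) 41 = - \frac{25461}{7}$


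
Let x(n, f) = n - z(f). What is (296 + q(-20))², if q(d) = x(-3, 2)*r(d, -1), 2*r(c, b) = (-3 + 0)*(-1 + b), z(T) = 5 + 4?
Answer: 67600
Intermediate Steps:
z(T) = 9
r(c, b) = 3/2 - 3*b/2 (r(c, b) = ((-3 + 0)*(-1 + b))/2 = (-3*(-1 + b))/2 = (3 - 3*b)/2 = 3/2 - 3*b/2)
x(n, f) = -9 + n (x(n, f) = n - 1*9 = n - 9 = -9 + n)
q(d) = -36 (q(d) = (-9 - 3)*(3/2 - 3/2*(-1)) = -12*(3/2 + 3/2) = -12*3 = -36)
(296 + q(-20))² = (296 - 36)² = 260² = 67600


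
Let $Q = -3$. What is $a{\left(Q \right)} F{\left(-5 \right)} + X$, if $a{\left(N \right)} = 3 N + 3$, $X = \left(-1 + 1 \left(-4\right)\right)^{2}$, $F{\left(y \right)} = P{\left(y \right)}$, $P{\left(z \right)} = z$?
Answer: $55$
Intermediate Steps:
$F{\left(y \right)} = y$
$X = 25$ ($X = \left(-1 - 4\right)^{2} = \left(-5\right)^{2} = 25$)
$a{\left(N \right)} = 3 + 3 N$
$a{\left(Q \right)} F{\left(-5 \right)} + X = \left(3 + 3 \left(-3\right)\right) \left(-5\right) + 25 = \left(3 - 9\right) \left(-5\right) + 25 = \left(-6\right) \left(-5\right) + 25 = 30 + 25 = 55$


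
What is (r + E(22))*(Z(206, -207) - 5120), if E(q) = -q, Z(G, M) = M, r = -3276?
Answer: 17568446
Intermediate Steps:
(r + E(22))*(Z(206, -207) - 5120) = (-3276 - 1*22)*(-207 - 5120) = (-3276 - 22)*(-5327) = -3298*(-5327) = 17568446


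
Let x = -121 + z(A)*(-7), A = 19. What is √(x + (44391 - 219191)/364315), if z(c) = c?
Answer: I*√27572194894/10409 ≈ 15.952*I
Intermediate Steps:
x = -254 (x = -121 + 19*(-7) = -121 - 133 = -254)
√(x + (44391 - 219191)/364315) = √(-254 + (44391 - 219191)/364315) = √(-254 - 174800*1/364315) = √(-254 - 34960/72863) = √(-18542162/72863) = I*√27572194894/10409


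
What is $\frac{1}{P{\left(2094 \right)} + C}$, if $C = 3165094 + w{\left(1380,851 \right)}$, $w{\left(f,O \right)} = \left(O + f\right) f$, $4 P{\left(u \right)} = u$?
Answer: $\frac{2}{12488795} \approx 1.6014 \cdot 10^{-7}$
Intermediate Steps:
$P{\left(u \right)} = \frac{u}{4}$
$w{\left(f,O \right)} = f \left(O + f\right)$
$C = 6243874$ ($C = 3165094 + 1380 \left(851 + 1380\right) = 3165094 + 1380 \cdot 2231 = 3165094 + 3078780 = 6243874$)
$\frac{1}{P{\left(2094 \right)} + C} = \frac{1}{\frac{1}{4} \cdot 2094 + 6243874} = \frac{1}{\frac{1047}{2} + 6243874} = \frac{1}{\frac{12488795}{2}} = \frac{2}{12488795}$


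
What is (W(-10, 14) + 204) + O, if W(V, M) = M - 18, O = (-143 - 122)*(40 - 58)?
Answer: 4970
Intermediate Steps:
O = 4770 (O = -265*(-18) = 4770)
W(V, M) = -18 + M
(W(-10, 14) + 204) + O = ((-18 + 14) + 204) + 4770 = (-4 + 204) + 4770 = 200 + 4770 = 4970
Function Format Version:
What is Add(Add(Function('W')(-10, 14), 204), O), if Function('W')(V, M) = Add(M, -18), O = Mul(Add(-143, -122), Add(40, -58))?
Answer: 4970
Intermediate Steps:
O = 4770 (O = Mul(-265, -18) = 4770)
Function('W')(V, M) = Add(-18, M)
Add(Add(Function('W')(-10, 14), 204), O) = Add(Add(Add(-18, 14), 204), 4770) = Add(Add(-4, 204), 4770) = Add(200, 4770) = 4970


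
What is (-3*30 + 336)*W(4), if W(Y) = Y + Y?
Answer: 1968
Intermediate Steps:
W(Y) = 2*Y
(-3*30 + 336)*W(4) = (-3*30 + 336)*(2*4) = (-90 + 336)*8 = 246*8 = 1968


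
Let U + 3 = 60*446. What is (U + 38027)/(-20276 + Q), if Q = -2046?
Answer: -32392/11161 ≈ -2.9022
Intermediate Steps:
U = 26757 (U = -3 + 60*446 = -3 + 26760 = 26757)
(U + 38027)/(-20276 + Q) = (26757 + 38027)/(-20276 - 2046) = 64784/(-22322) = 64784*(-1/22322) = -32392/11161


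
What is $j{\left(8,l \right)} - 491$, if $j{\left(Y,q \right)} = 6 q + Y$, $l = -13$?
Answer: $-561$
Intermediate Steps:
$j{\left(Y,q \right)} = Y + 6 q$
$j{\left(8,l \right)} - 491 = \left(8 + 6 \left(-13\right)\right) - 491 = \left(8 - 78\right) - 491 = -70 - 491 = -561$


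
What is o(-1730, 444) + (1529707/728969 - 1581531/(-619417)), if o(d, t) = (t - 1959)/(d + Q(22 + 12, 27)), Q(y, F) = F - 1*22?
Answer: 287152678019543/51926615973395 ≈ 5.5300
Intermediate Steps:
Q(y, F) = -22 + F (Q(y, F) = F - 22 = -22 + F)
o(d, t) = (-1959 + t)/(5 + d) (o(d, t) = (t - 1959)/(d + (-22 + 27)) = (-1959 + t)/(d + 5) = (-1959 + t)/(5 + d))
o(-1730, 444) + (1529707/728969 - 1581531/(-619417)) = (-1959 + 444)/(5 - 1730) + (1529707/728969 - 1581531/(-619417)) = -1515/(-1725) + (1529707*(1/728969) - 1581531*(-1/619417)) = -1/1725*(-1515) + (1529707/728969 + 1581531/619417) = 101/115 + 2100413592358/451535791073 = 287152678019543/51926615973395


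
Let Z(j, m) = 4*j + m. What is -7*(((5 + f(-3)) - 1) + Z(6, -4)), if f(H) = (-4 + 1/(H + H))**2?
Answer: -10423/36 ≈ -289.53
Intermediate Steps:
Z(j, m) = m + 4*j
f(H) = (-4 + 1/(2*H))**2
-7*(((5 + f(-3)) - 1) + Z(6, -4)) = -7*(((5 + (1/4)*(-1 + 8*(-3))**2/(-3)**2) - 1) + (-4 + 4*6)) = -7*(((5 + (1/4)*(1/9)*(-1 - 24)**2) - 1) + (-4 + 24)) = -7*(((5 + (1/4)*(1/9)*(-25)**2) - 1) + 20) = -7*(((5 + (1/4)*(1/9)*625) - 1) + 20) = -7*(((5 + 625/36) - 1) + 20) = -7*((805/36 - 1) + 20) = -7*(769/36 + 20) = -7*1489/36 = -10423/36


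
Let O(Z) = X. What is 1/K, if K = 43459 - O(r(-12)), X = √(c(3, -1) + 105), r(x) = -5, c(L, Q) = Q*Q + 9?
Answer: 43459/1888684566 + √115/1888684566 ≈ 2.3016e-5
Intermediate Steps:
c(L, Q) = 9 + Q² (c(L, Q) = Q² + 9 = 9 + Q²)
X = √115 (X = √((9 + (-1)²) + 105) = √((9 + 1) + 105) = √(10 + 105) = √115 ≈ 10.724)
O(Z) = √115
K = 43459 - √115 ≈ 43448.
1/K = 1/(43459 - √115)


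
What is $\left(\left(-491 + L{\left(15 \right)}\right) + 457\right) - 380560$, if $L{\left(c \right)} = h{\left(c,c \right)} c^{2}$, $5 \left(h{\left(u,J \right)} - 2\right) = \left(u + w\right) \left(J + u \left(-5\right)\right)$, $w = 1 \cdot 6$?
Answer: $-436844$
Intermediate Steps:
$w = 6$
$h{\left(u,J \right)} = 2 + \frac{\left(6 + u\right) \left(J - 5 u\right)}{5}$ ($h{\left(u,J \right)} = 2 + \frac{\left(u + 6\right) \left(J + u \left(-5\right)\right)}{5} = 2 + \frac{\left(6 + u\right) \left(J - 5 u\right)}{5}$)
$L{\left(c \right)} = c^{2} \left(2 - \frac{24 c}{5} - \frac{4 c^{2}}{5}\right)$ ($L{\left(c \right)} = \left(2 - c^{2} - 6 c + \frac{6 c}{5} + \frac{c c}{5}\right) c^{2} = \left(2 - c^{2} - 6 c + \frac{6 c}{5} + \frac{c^{2}}{5}\right) c^{2} = \left(2 - \frac{24 c}{5} - \frac{4 c^{2}}{5}\right) c^{2} = c^{2} \left(2 - \frac{24 c}{5} - \frac{4 c^{2}}{5}\right)$)
$\left(\left(-491 + L{\left(15 \right)}\right) + 457\right) - 380560 = \left(\left(-491 + \frac{2 \cdot 15^{2} \left(5 - 180 - 2 \cdot 15^{2}\right)}{5}\right) + 457\right) - 380560 = \left(\left(-491 + \frac{2}{5} \cdot 225 \left(5 - 180 - 450\right)\right) + 457\right) - 380560 = \left(\left(-491 + \frac{2}{5} \cdot 225 \left(-625\right)\right) + 457\right) - 380560 = \left(\left(-491 - 56250\right) + 457\right) - 380560 = \left(-56741 + 457\right) - 380560 = -56284 - 380560 = -436844$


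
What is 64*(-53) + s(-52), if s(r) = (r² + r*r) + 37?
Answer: 2053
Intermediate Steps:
s(r) = 37 + 2*r² (s(r) = (r² + r²) + 37 = 2*r² + 37 = 37 + 2*r²)
64*(-53) + s(-52) = 64*(-53) + (37 + 2*(-52)²) = -3392 + (37 + 2*2704) = -3392 + (37 + 5408) = -3392 + 5445 = 2053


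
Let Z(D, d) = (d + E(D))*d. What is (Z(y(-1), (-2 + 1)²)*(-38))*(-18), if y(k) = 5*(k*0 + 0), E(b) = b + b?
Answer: 684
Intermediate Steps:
E(b) = 2*b
y(k) = 0 (y(k) = 5*(0 + 0) = 5*0 = 0)
Z(D, d) = d*(d + 2*D) (Z(D, d) = (d + 2*D)*d = d*(d + 2*D))
(Z(y(-1), (-2 + 1)²)*(-38))*(-18) = (((-2 + 1)²*((-2 + 1)² + 2*0))*(-38))*(-18) = (((-1)²*((-1)² + 0))*(-38))*(-18) = ((1*(1 + 0))*(-38))*(-18) = ((1*1)*(-38))*(-18) = (1*(-38))*(-18) = -38*(-18) = 684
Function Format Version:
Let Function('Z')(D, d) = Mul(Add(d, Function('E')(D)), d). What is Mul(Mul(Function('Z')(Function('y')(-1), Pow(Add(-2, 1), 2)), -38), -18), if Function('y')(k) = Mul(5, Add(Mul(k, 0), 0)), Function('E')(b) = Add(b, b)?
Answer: 684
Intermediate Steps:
Function('E')(b) = Mul(2, b)
Function('y')(k) = 0 (Function('y')(k) = Mul(5, Add(0, 0)) = Mul(5, 0) = 0)
Function('Z')(D, d) = Mul(d, Add(d, Mul(2, D))) (Function('Z')(D, d) = Mul(Add(d, Mul(2, D)), d) = Mul(d, Add(d, Mul(2, D))))
Mul(Mul(Function('Z')(Function('y')(-1), Pow(Add(-2, 1), 2)), -38), -18) = Mul(Mul(Mul(Pow(Add(-2, 1), 2), Add(Pow(Add(-2, 1), 2), Mul(2, 0))), -38), -18) = Mul(Mul(Mul(Pow(-1, 2), Add(Pow(-1, 2), 0)), -38), -18) = Mul(Mul(Mul(1, Add(1, 0)), -38), -18) = Mul(Mul(Mul(1, 1), -38), -18) = Mul(Mul(1, -38), -18) = Mul(-38, -18) = 684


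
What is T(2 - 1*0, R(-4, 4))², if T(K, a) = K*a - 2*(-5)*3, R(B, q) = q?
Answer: 1444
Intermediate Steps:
T(K, a) = 30 + K*a (T(K, a) = K*a + 10*3 = K*a + 30 = 30 + K*a)
T(2 - 1*0, R(-4, 4))² = (30 + (2 - 1*0)*4)² = (30 + (2 + 0)*4)² = (30 + 2*4)² = (30 + 8)² = 38² = 1444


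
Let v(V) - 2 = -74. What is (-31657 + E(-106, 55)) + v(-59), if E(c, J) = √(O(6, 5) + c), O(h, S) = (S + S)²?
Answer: -31729 + I*√6 ≈ -31729.0 + 2.4495*I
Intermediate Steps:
O(h, S) = 4*S² (O(h, S) = (2*S)² = 4*S²)
v(V) = -72 (v(V) = 2 - 74 = -72)
E(c, J) = √(100 + c) (E(c, J) = √(4*5² + c) = √(4*25 + c) = √(100 + c))
(-31657 + E(-106, 55)) + v(-59) = (-31657 + √(100 - 106)) - 72 = (-31657 + √(-6)) - 72 = (-31657 + I*√6) - 72 = -31729 + I*√6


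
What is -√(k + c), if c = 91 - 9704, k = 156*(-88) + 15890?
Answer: -I*√7451 ≈ -86.319*I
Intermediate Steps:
k = 2162 (k = -13728 + 15890 = 2162)
c = -9613
-√(k + c) = -√(2162 - 9613) = -√(-7451) = -I*√7451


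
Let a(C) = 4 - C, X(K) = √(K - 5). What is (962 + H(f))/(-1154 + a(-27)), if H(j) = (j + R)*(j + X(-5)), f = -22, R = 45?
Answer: -456/1123 - 23*I*√10/1123 ≈ -0.40605 - 0.064766*I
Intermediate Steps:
X(K) = √(-5 + K)
H(j) = (45 + j)*(j + I*√10) (H(j) = (j + 45)*(j + √(-5 - 5)) = (45 + j)*(j + √(-10)) = (45 + j)*(j + I*√10))
(962 + H(f))/(-1154 + a(-27)) = (962 + ((-22)² + 45*(-22) + 45*I*√10 + I*(-22)*√10))/(-1154 + (4 - 1*(-27))) = (962 + (484 - 990 + 45*I*√10 - 22*I*√10))/(-1154 + (4 + 27)) = (962 + (-506 + 23*I*√10))/(-1154 + 31) = (456 + 23*I*√10)/(-1123) = (456 + 23*I*√10)*(-1/1123) = -456/1123 - 23*I*√10/1123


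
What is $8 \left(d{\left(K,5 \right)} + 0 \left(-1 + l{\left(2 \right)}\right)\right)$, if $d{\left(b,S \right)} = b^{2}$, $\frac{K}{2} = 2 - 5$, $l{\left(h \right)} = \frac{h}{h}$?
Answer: $288$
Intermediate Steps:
$l{\left(h \right)} = 1$
$K = -6$ ($K = 2 \left(2 - 5\right) = 2 \left(-3\right) = -6$)
$8 \left(d{\left(K,5 \right)} + 0 \left(-1 + l{\left(2 \right)}\right)\right) = 8 \left(\left(-6\right)^{2} + 0 \left(-1 + 1\right)\right) = 8 \left(36 + 0 \cdot 0\right) = 8 \left(36 + 0\right) = 8 \cdot 36 = 288$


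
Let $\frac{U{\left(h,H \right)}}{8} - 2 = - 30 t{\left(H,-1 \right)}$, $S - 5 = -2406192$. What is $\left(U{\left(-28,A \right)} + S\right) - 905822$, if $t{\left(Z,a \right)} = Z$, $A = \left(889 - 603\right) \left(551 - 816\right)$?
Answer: $14877607$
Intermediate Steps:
$S = -2406187$ ($S = 5 - 2406192 = -2406187$)
$A = -75790$ ($A = 286 \left(-265\right) = -75790$)
$U{\left(h,H \right)} = 16 - 240 H$ ($U{\left(h,H \right)} = 16 + 8 \left(- 30 H\right) = 16 - 240 H$)
$\left(U{\left(-28,A \right)} + S\right) - 905822 = \left(\left(16 - -18189600\right) - 2406187\right) - 905822 = \left(\left(16 + 18189600\right) - 2406187\right) - 905822 = \left(18189616 - 2406187\right) - 905822 = 15783429 - 905822 = 14877607$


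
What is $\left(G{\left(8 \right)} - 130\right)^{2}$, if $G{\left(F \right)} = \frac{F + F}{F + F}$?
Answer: $16641$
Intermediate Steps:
$G{\left(F \right)} = 1$ ($G{\left(F \right)} = \frac{2 F}{2 F} = 2 F \frac{1}{2 F} = 1$)
$\left(G{\left(8 \right)} - 130\right)^{2} = \left(1 - 130\right)^{2} = \left(-129\right)^{2} = 16641$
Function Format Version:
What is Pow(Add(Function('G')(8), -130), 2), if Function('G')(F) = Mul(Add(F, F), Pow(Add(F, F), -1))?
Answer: 16641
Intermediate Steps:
Function('G')(F) = 1 (Function('G')(F) = Mul(Mul(2, F), Pow(Mul(2, F), -1)) = Mul(Mul(2, F), Mul(Rational(1, 2), Pow(F, -1))) = 1)
Pow(Add(Function('G')(8), -130), 2) = Pow(Add(1, -130), 2) = Pow(-129, 2) = 16641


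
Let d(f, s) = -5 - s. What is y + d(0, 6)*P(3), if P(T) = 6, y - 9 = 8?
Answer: -49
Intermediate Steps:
y = 17 (y = 9 + 8 = 17)
y + d(0, 6)*P(3) = 17 + (-5 - 1*6)*6 = 17 + (-5 - 6)*6 = 17 - 11*6 = 17 - 66 = -49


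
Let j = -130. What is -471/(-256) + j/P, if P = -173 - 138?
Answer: 179761/79616 ≈ 2.2579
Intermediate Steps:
P = -311
-471/(-256) + j/P = -471/(-256) - 130/(-311) = -471*(-1/256) - 130*(-1/311) = 471/256 + 130/311 = 179761/79616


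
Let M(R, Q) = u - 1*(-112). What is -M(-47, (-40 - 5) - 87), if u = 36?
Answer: -148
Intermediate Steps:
M(R, Q) = 148 (M(R, Q) = 36 - 1*(-112) = 36 + 112 = 148)
-M(-47, (-40 - 5) - 87) = -1*148 = -148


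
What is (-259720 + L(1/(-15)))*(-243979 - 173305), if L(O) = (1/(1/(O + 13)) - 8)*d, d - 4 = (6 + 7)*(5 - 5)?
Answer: 1625531491136/15 ≈ 1.0837e+11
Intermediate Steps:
d = 4 (d = 4 + (6 + 7)*(5 - 5) = 4 + 13*0 = 4 + 0 = 4)
L(O) = 20 + 4*O (L(O) = (1/(1/(O + 13)) - 8)*4 = (1/(1/(13 + O)) - 8)*4 = ((13 + O) - 8)*4 = (5 + O)*4 = 20 + 4*O)
(-259720 + L(1/(-15)))*(-243979 - 173305) = (-259720 + (20 + 4/(-15)))*(-243979 - 173305) = (-259720 + (20 + 4*(-1/15)))*(-417284) = (-259720 + (20 - 4/15))*(-417284) = (-259720 + 296/15)*(-417284) = -3895504/15*(-417284) = 1625531491136/15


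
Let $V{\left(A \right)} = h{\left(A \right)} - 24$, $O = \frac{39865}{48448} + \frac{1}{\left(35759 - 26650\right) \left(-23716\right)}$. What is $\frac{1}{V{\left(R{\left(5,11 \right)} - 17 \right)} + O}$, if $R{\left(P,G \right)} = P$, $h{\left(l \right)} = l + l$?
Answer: $- \frac{2616543780928}{123441102036891} \approx -0.021197$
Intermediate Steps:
$h{\left(l \right)} = 2 l$
$O = \frac{2152999447653}{2616543780928}$ ($O = 39865 \cdot \frac{1}{48448} + \frac{1}{9109} \left(- \frac{1}{23716}\right) = \frac{39865}{48448} + \frac{1}{9109} \left(- \frac{1}{23716}\right) = \frac{39865}{48448} - \frac{1}{216029044} = \frac{2152999447653}{2616543780928} \approx 0.82284$)
$V{\left(A \right)} = -24 + 2 A$ ($V{\left(A \right)} = 2 A - 24 = -24 + 2 A$)
$\frac{1}{V{\left(R{\left(5,11 \right)} - 17 \right)} + O} = \frac{1}{\left(-24 + 2 \left(5 - 17\right)\right) + \frac{2152999447653}{2616543780928}} = \frac{1}{\left(-24 + 2 \left(-12\right)\right) + \frac{2152999447653}{2616543780928}} = \frac{1}{\left(-24 - 24\right) + \frac{2152999447653}{2616543780928}} = \frac{1}{-48 + \frac{2152999447653}{2616543780928}} = \frac{1}{- \frac{123441102036891}{2616543780928}} = - \frac{2616543780928}{123441102036891}$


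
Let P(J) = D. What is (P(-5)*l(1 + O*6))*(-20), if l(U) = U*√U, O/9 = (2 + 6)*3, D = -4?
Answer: 103760*√1297 ≈ 3.7368e+6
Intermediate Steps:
P(J) = -4
O = 216 (O = 9*((2 + 6)*3) = 9*(8*3) = 9*24 = 216)
l(U) = U^(3/2)
(P(-5)*l(1 + O*6))*(-20) = -4*(1 + 216*6)^(3/2)*(-20) = -4*(1 + 1296)^(3/2)*(-20) = -5188*√1297*(-20) = 103760*√1297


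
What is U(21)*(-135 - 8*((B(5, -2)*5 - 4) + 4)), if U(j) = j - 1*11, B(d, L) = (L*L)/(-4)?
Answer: -950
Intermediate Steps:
B(d, L) = -L**2/4 (B(d, L) = L**2*(-1/4) = -L**2/4)
U(j) = -11 + j (U(j) = j - 11 = -11 + j)
U(21)*(-135 - 8*((B(5, -2)*5 - 4) + 4)) = (-11 + 21)*(-135 - 8*((-1/4*(-2)**2*5 - 4) + 4)) = 10*(-135 - 8*((-1/4*4*5 - 4) + 4)) = 10*(-135 - 8*((-1*5 - 4) + 4)) = 10*(-135 - 8*((-5 - 4) + 4)) = 10*(-135 - 8*(-9 + 4)) = 10*(-135 - 8*(-5)) = 10*(-135 + 40) = 10*(-95) = -950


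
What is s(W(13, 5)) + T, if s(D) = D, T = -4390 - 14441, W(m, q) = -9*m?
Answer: -18948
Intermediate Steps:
T = -18831
s(W(13, 5)) + T = -9*13 - 18831 = -117 - 18831 = -18948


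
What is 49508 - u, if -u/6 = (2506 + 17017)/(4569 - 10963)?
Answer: 158218507/3197 ≈ 49490.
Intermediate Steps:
u = 58569/3197 (u = -6*(2506 + 17017)/(4569 - 10963) = -117138/(-6394) = -117138*(-1)/6394 = -6*(-19523/6394) = 58569/3197 ≈ 18.320)
49508 - u = 49508 - 1*58569/3197 = 49508 - 58569/3197 = 158218507/3197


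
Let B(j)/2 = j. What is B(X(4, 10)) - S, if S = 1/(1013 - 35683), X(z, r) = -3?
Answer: -208019/34670 ≈ -6.0000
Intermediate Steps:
B(j) = 2*j
S = -1/34670 (S = 1/(-34670) = -1/34670 ≈ -2.8843e-5)
B(X(4, 10)) - S = 2*(-3) - 1*(-1/34670) = -6 + 1/34670 = -208019/34670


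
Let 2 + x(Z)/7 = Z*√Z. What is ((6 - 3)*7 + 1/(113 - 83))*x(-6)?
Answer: -4417/15 - 4417*I*√6/5 ≈ -294.47 - 2163.9*I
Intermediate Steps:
x(Z) = -14 + 7*Z^(3/2) (x(Z) = -14 + 7*(Z*√Z) = -14 + 7*Z^(3/2))
((6 - 3)*7 + 1/(113 - 83))*x(-6) = ((6 - 3)*7 + 1/(113 - 83))*(-14 + 7*(-6)^(3/2)) = (3*7 + 1/30)*(-14 + 7*(-6*I*√6)) = (21 + 1/30)*(-14 - 42*I*√6) = 631*(-14 - 42*I*√6)/30 = -4417/15 - 4417*I*√6/5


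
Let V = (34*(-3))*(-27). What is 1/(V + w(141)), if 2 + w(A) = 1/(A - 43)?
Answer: 98/269697 ≈ 0.00036337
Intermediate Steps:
w(A) = -2 + 1/(-43 + A) (w(A) = -2 + 1/(A - 43) = -2 + 1/(-43 + A))
V = 2754 (V = -102*(-27) = 2754)
1/(V + w(141)) = 1/(2754 + (87 - 2*141)/(-43 + 141)) = 1/(2754 + (87 - 282)/98) = 1/(2754 + (1/98)*(-195)) = 1/(2754 - 195/98) = 1/(269697/98) = 98/269697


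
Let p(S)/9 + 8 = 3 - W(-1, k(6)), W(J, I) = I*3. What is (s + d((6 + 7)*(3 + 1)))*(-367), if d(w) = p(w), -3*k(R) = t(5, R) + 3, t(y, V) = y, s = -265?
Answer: 87346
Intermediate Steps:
k(R) = -8/3 (k(R) = -(5 + 3)/3 = -⅓*8 = -8/3)
W(J, I) = 3*I
p(S) = 27 (p(S) = -72 + 9*(3 - 3*(-8)/3) = -72 + 9*(3 - 1*(-8)) = -72 + 9*(3 + 8) = -72 + 9*11 = -72 + 99 = 27)
d(w) = 27
(s + d((6 + 7)*(3 + 1)))*(-367) = (-265 + 27)*(-367) = -238*(-367) = 87346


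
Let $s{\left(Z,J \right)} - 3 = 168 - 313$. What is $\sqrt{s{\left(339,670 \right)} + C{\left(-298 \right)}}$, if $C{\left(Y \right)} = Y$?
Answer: $2 i \sqrt{110} \approx 20.976 i$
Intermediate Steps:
$s{\left(Z,J \right)} = -142$ ($s{\left(Z,J \right)} = 3 + \left(168 - 313\right) = 3 - 145 = -142$)
$\sqrt{s{\left(339,670 \right)} + C{\left(-298 \right)}} = \sqrt{-142 - 298} = \sqrt{-440} = 2 i \sqrt{110}$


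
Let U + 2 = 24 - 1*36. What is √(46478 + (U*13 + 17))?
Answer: √46313 ≈ 215.20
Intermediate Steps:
U = -14 (U = -2 + (24 - 1*36) = -2 + (24 - 36) = -2 - 12 = -14)
√(46478 + (U*13 + 17)) = √(46478 + (-14*13 + 17)) = √(46478 + (-182 + 17)) = √(46478 - 165) = √46313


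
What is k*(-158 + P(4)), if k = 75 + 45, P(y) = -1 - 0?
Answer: -19080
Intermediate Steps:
P(y) = -1 (P(y) = -1 - 1*0 = -1 + 0 = -1)
k = 120
k*(-158 + P(4)) = 120*(-158 - 1) = 120*(-159) = -19080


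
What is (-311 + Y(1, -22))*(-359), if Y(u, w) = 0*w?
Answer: 111649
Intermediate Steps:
Y(u, w) = 0
(-311 + Y(1, -22))*(-359) = (-311 + 0)*(-359) = -311*(-359) = 111649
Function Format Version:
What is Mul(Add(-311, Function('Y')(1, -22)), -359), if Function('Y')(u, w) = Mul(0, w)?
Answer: 111649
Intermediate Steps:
Function('Y')(u, w) = 0
Mul(Add(-311, Function('Y')(1, -22)), -359) = Mul(Add(-311, 0), -359) = Mul(-311, -359) = 111649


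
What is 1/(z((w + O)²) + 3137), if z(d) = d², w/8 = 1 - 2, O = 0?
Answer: 1/7233 ≈ 0.00013826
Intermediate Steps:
w = -8 (w = 8*(1 - 2) = 8*(-1) = -8)
1/(z((w + O)²) + 3137) = 1/(((-8 + 0)²)² + 3137) = 1/(((-8)²)² + 3137) = 1/(64² + 3137) = 1/(4096 + 3137) = 1/7233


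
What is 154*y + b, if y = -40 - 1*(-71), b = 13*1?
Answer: 4787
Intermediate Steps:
b = 13
y = 31 (y = -40 + 71 = 31)
154*y + b = 154*31 + 13 = 4774 + 13 = 4787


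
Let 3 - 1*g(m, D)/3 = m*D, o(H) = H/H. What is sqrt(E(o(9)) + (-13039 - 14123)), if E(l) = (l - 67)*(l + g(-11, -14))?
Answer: sqrt(2670) ≈ 51.672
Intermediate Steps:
o(H) = 1
g(m, D) = 9 - 3*D*m (g(m, D) = 9 - 3*m*D = 9 - 3*D*m)
E(l) = (-453 + l)*(-67 + l) (E(l) = (l - 67)*(l + (9 - 3*(-14)*(-11))) = (-67 + l)*(l + (9 - 462)) = (-67 + l)*(l - 453) = (-67 + l)*(-453 + l) = (-453 + l)*(-67 + l))
sqrt(E(o(9)) + (-13039 - 14123)) = sqrt((30351 + 1**2 - 520*1) + (-13039 - 14123)) = sqrt((30351 + 1 - 520) - 27162) = sqrt(29832 - 27162) = sqrt(2670)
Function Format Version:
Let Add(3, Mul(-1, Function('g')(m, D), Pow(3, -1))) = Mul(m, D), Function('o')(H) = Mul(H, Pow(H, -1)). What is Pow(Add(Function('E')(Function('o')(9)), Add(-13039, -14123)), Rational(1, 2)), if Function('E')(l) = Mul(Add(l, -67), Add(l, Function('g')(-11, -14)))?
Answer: Pow(2670, Rational(1, 2)) ≈ 51.672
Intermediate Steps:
Function('o')(H) = 1
Function('g')(m, D) = Add(9, Mul(-3, D, m)) (Function('g')(m, D) = Add(9, Mul(-3, Mul(m, D))) = Add(9, Mul(-3, Mul(D, m))) = Add(9, Mul(-3, D, m)))
Function('E')(l) = Mul(Add(-453, l), Add(-67, l)) (Function('E')(l) = Mul(Add(l, -67), Add(l, Add(9, Mul(-3, -14, -11)))) = Mul(Add(-67, l), Add(l, Add(9, -462))) = Mul(Add(-67, l), Add(l, -453)) = Mul(Add(-67, l), Add(-453, l)) = Mul(Add(-453, l), Add(-67, l)))
Pow(Add(Function('E')(Function('o')(9)), Add(-13039, -14123)), Rational(1, 2)) = Pow(Add(Add(30351, Pow(1, 2), Mul(-520, 1)), Add(-13039, -14123)), Rational(1, 2)) = Pow(Add(Add(30351, 1, -520), -27162), Rational(1, 2)) = Pow(Add(29832, -27162), Rational(1, 2)) = Pow(2670, Rational(1, 2))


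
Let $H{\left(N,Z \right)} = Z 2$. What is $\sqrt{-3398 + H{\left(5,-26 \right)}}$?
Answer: $5 i \sqrt{138} \approx 58.737 i$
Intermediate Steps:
$H{\left(N,Z \right)} = 2 Z$
$\sqrt{-3398 + H{\left(5,-26 \right)}} = \sqrt{-3398 + 2 \left(-26\right)} = \sqrt{-3398 - 52} = \sqrt{-3450} = 5 i \sqrt{138}$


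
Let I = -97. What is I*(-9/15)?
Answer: 291/5 ≈ 58.200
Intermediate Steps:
I*(-9/15) = -(-873)/15 = -97*(-3/5) = 291/5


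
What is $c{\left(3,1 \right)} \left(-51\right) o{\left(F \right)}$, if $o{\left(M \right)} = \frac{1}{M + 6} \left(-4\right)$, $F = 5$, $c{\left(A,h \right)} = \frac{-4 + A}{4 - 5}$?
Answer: $\frac{204}{11} \approx 18.545$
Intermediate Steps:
$c{\left(A,h \right)} = 4 - A$ ($c{\left(A,h \right)} = \frac{-4 + A}{-1} = \left(-4 + A\right) \left(-1\right) = 4 - A$)
$o{\left(M \right)} = - \frac{4}{6 + M}$ ($o{\left(M \right)} = \frac{1}{6 + M} \left(-4\right) = - \frac{4}{6 + M}$)
$c{\left(3,1 \right)} \left(-51\right) o{\left(F \right)} = \left(4 - 3\right) \left(-51\right) \left(- \frac{4}{6 + 5}\right) = \left(4 - 3\right) \left(-51\right) \left(- \frac{4}{11}\right) = 1 \left(-51\right) \left(\left(-4\right) \frac{1}{11}\right) = \left(-51\right) \left(- \frac{4}{11}\right) = \frac{204}{11}$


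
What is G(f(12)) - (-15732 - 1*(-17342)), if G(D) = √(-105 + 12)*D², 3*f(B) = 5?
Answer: -1610 + 25*I*√93/9 ≈ -1610.0 + 26.788*I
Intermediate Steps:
f(B) = 5/3 (f(B) = (⅓)*5 = 5/3)
G(D) = I*√93*D² (G(D) = √(-93)*D² = (I*√93)*D² = I*√93*D²)
G(f(12)) - (-15732 - 1*(-17342)) = I*√93*(5/3)² - (-15732 - 1*(-17342)) = I*√93*(25/9) - (-15732 + 17342) = 25*I*√93/9 - 1*1610 = 25*I*√93/9 - 1610 = -1610 + 25*I*√93/9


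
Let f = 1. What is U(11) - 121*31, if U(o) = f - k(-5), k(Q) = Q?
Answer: -3745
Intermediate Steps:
U(o) = 6 (U(o) = 1 - 1*(-5) = 1 + 5 = 6)
U(11) - 121*31 = 6 - 121*31 = 6 - 3751 = -3745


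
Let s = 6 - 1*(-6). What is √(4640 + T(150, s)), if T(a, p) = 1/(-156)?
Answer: √28229721/78 ≈ 68.118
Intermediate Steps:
s = 12 (s = 6 + 6 = 12)
T(a, p) = -1/156
√(4640 + T(150, s)) = √(4640 - 1/156) = √(723839/156) = √28229721/78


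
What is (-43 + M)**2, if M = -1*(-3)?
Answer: 1600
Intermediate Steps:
M = 3
(-43 + M)**2 = (-43 + 3)**2 = (-40)**2 = 1600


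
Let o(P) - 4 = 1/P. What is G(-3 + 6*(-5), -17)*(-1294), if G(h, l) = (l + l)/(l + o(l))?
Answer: -373966/111 ≈ -3369.1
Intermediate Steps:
o(P) = 4 + 1/P
G(h, l) = 2*l/(4 + l + 1/l) (G(h, l) = (l + l)/(l + (4 + 1/l)) = (2*l)/(4 + l + 1/l) = 2*l/(4 + l + 1/l))
G(-3 + 6*(-5), -17)*(-1294) = (2*(-17)²/(1 + (-17)² + 4*(-17)))*(-1294) = (2*289/(1 + 289 - 68))*(-1294) = (2*289/222)*(-1294) = (2*289*(1/222))*(-1294) = (289/111)*(-1294) = -373966/111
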